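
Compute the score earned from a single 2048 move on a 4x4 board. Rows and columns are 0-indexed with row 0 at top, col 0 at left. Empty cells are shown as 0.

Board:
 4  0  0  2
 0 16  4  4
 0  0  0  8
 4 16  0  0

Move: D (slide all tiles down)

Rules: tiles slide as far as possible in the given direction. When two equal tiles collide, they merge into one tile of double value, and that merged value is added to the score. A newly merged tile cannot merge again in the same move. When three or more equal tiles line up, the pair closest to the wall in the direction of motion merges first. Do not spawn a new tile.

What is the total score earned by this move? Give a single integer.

Answer: 40

Derivation:
Slide down:
col 0: [4, 0, 0, 4] -> [0, 0, 0, 8]  score +8 (running 8)
col 1: [0, 16, 0, 16] -> [0, 0, 0, 32]  score +32 (running 40)
col 2: [0, 4, 0, 0] -> [0, 0, 0, 4]  score +0 (running 40)
col 3: [2, 4, 8, 0] -> [0, 2, 4, 8]  score +0 (running 40)
Board after move:
 0  0  0  0
 0  0  0  2
 0  0  0  4
 8 32  4  8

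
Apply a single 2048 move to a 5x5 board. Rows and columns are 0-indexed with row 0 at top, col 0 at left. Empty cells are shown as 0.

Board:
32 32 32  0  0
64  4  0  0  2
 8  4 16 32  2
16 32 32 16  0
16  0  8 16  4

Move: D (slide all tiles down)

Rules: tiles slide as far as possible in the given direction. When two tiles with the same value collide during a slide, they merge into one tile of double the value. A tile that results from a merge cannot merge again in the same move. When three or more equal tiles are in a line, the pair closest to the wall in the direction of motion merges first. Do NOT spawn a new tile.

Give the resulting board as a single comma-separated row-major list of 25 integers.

Slide down:
col 0: [32, 64, 8, 16, 16] -> [0, 32, 64, 8, 32]
col 1: [32, 4, 4, 32, 0] -> [0, 0, 32, 8, 32]
col 2: [32, 0, 16, 32, 8] -> [0, 32, 16, 32, 8]
col 3: [0, 0, 32, 16, 16] -> [0, 0, 0, 32, 32]
col 4: [0, 2, 2, 0, 4] -> [0, 0, 0, 4, 4]

Answer: 0, 0, 0, 0, 0, 32, 0, 32, 0, 0, 64, 32, 16, 0, 0, 8, 8, 32, 32, 4, 32, 32, 8, 32, 4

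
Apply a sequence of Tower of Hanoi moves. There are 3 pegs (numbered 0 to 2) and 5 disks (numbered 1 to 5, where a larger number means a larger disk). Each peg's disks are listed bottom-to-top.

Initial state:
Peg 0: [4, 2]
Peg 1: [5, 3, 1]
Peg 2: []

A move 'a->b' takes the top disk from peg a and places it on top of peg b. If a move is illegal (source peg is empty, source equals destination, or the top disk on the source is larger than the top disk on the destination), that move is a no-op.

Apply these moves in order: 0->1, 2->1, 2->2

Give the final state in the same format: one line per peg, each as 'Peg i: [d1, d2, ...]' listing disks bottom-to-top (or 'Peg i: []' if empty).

After move 1 (0->1):
Peg 0: [4, 2]
Peg 1: [5, 3, 1]
Peg 2: []

After move 2 (2->1):
Peg 0: [4, 2]
Peg 1: [5, 3, 1]
Peg 2: []

After move 3 (2->2):
Peg 0: [4, 2]
Peg 1: [5, 3, 1]
Peg 2: []

Answer: Peg 0: [4, 2]
Peg 1: [5, 3, 1]
Peg 2: []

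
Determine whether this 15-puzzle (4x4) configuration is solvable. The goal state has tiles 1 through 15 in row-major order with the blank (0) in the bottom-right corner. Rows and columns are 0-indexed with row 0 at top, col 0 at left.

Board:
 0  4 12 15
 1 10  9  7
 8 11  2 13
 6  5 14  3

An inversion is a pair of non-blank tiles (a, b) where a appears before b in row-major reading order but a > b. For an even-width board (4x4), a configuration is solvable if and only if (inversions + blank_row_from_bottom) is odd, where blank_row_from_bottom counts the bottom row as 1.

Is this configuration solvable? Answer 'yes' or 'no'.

Inversions: 57
Blank is in row 0 (0-indexed from top), which is row 4 counting from the bottom (bottom = 1).
57 + 4 = 61, which is odd, so the puzzle is solvable.

Answer: yes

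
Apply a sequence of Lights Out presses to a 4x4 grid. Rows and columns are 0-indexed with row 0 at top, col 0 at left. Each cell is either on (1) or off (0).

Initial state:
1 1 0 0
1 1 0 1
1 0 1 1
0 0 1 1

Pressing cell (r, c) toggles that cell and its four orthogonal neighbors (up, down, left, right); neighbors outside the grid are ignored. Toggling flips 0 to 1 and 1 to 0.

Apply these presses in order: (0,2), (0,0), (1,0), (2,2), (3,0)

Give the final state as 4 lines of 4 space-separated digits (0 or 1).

Answer: 1 1 1 1
1 0 0 1
1 1 0 0
1 1 0 1

Derivation:
After press 1 at (0,2):
1 0 1 1
1 1 1 1
1 0 1 1
0 0 1 1

After press 2 at (0,0):
0 1 1 1
0 1 1 1
1 0 1 1
0 0 1 1

After press 3 at (1,0):
1 1 1 1
1 0 1 1
0 0 1 1
0 0 1 1

After press 4 at (2,2):
1 1 1 1
1 0 0 1
0 1 0 0
0 0 0 1

After press 5 at (3,0):
1 1 1 1
1 0 0 1
1 1 0 0
1 1 0 1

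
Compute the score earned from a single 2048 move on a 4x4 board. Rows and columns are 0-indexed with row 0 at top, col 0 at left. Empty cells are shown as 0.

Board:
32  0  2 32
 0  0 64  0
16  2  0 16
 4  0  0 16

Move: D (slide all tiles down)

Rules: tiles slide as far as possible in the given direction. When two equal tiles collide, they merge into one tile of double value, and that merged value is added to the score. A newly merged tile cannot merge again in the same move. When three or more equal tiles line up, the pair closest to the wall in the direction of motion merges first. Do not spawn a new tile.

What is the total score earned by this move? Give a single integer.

Slide down:
col 0: [32, 0, 16, 4] -> [0, 32, 16, 4]  score +0 (running 0)
col 1: [0, 0, 2, 0] -> [0, 0, 0, 2]  score +0 (running 0)
col 2: [2, 64, 0, 0] -> [0, 0, 2, 64]  score +0 (running 0)
col 3: [32, 0, 16, 16] -> [0, 0, 32, 32]  score +32 (running 32)
Board after move:
 0  0  0  0
32  0  0  0
16  0  2 32
 4  2 64 32

Answer: 32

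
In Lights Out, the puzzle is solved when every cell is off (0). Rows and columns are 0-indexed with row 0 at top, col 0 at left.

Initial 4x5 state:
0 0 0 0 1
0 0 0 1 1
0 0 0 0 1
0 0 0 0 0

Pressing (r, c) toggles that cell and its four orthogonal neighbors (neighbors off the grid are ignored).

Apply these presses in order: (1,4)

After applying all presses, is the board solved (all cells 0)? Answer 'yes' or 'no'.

After press 1 at (1,4):
0 0 0 0 0
0 0 0 0 0
0 0 0 0 0
0 0 0 0 0

Lights still on: 0

Answer: yes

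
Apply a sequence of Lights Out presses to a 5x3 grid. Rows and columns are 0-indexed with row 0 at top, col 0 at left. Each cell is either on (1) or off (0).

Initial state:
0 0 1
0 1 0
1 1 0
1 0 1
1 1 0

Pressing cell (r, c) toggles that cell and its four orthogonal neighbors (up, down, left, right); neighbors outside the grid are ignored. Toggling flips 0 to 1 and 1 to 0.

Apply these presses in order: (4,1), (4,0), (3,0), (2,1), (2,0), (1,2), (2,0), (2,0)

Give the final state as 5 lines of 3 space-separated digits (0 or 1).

Answer: 0 0 0
1 1 1
0 1 0
0 1 1
0 1 1

Derivation:
After press 1 at (4,1):
0 0 1
0 1 0
1 1 0
1 1 1
0 0 1

After press 2 at (4,0):
0 0 1
0 1 0
1 1 0
0 1 1
1 1 1

After press 3 at (3,0):
0 0 1
0 1 0
0 1 0
1 0 1
0 1 1

After press 4 at (2,1):
0 0 1
0 0 0
1 0 1
1 1 1
0 1 1

After press 5 at (2,0):
0 0 1
1 0 0
0 1 1
0 1 1
0 1 1

After press 6 at (1,2):
0 0 0
1 1 1
0 1 0
0 1 1
0 1 1

After press 7 at (2,0):
0 0 0
0 1 1
1 0 0
1 1 1
0 1 1

After press 8 at (2,0):
0 0 0
1 1 1
0 1 0
0 1 1
0 1 1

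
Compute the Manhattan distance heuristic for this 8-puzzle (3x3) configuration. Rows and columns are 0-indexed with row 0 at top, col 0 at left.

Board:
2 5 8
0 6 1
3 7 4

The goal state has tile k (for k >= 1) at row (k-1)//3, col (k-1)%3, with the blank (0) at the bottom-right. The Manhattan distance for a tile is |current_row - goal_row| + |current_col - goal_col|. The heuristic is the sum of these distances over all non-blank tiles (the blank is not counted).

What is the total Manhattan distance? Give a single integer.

Tile 2: (0,0)->(0,1) = 1
Tile 5: (0,1)->(1,1) = 1
Tile 8: (0,2)->(2,1) = 3
Tile 6: (1,1)->(1,2) = 1
Tile 1: (1,2)->(0,0) = 3
Tile 3: (2,0)->(0,2) = 4
Tile 7: (2,1)->(2,0) = 1
Tile 4: (2,2)->(1,0) = 3
Sum: 1 + 1 + 3 + 1 + 3 + 4 + 1 + 3 = 17

Answer: 17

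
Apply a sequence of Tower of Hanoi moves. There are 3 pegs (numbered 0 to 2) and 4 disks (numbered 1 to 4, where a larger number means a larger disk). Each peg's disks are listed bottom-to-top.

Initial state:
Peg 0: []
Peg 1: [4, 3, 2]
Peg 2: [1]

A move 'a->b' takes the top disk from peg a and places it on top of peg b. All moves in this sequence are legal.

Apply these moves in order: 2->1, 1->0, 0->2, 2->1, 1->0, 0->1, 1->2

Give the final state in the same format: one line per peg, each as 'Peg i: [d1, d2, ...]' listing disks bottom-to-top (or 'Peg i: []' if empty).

After move 1 (2->1):
Peg 0: []
Peg 1: [4, 3, 2, 1]
Peg 2: []

After move 2 (1->0):
Peg 0: [1]
Peg 1: [4, 3, 2]
Peg 2: []

After move 3 (0->2):
Peg 0: []
Peg 1: [4, 3, 2]
Peg 2: [1]

After move 4 (2->1):
Peg 0: []
Peg 1: [4, 3, 2, 1]
Peg 2: []

After move 5 (1->0):
Peg 0: [1]
Peg 1: [4, 3, 2]
Peg 2: []

After move 6 (0->1):
Peg 0: []
Peg 1: [4, 3, 2, 1]
Peg 2: []

After move 7 (1->2):
Peg 0: []
Peg 1: [4, 3, 2]
Peg 2: [1]

Answer: Peg 0: []
Peg 1: [4, 3, 2]
Peg 2: [1]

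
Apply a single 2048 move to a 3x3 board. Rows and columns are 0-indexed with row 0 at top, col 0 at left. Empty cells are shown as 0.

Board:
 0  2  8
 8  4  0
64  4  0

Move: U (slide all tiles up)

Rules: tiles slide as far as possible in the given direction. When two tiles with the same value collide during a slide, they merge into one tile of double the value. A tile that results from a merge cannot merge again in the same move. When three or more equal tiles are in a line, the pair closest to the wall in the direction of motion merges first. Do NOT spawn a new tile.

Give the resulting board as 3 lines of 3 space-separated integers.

Answer:  8  2  8
64  8  0
 0  0  0

Derivation:
Slide up:
col 0: [0, 8, 64] -> [8, 64, 0]
col 1: [2, 4, 4] -> [2, 8, 0]
col 2: [8, 0, 0] -> [8, 0, 0]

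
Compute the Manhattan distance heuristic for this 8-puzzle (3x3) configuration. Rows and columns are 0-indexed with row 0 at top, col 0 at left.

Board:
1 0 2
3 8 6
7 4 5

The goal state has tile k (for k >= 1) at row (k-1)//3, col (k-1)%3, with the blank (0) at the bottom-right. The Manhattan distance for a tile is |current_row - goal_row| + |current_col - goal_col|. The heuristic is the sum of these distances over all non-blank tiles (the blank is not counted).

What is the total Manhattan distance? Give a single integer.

Answer: 9

Derivation:
Tile 1: at (0,0), goal (0,0), distance |0-0|+|0-0| = 0
Tile 2: at (0,2), goal (0,1), distance |0-0|+|2-1| = 1
Tile 3: at (1,0), goal (0,2), distance |1-0|+|0-2| = 3
Tile 8: at (1,1), goal (2,1), distance |1-2|+|1-1| = 1
Tile 6: at (1,2), goal (1,2), distance |1-1|+|2-2| = 0
Tile 7: at (2,0), goal (2,0), distance |2-2|+|0-0| = 0
Tile 4: at (2,1), goal (1,0), distance |2-1|+|1-0| = 2
Tile 5: at (2,2), goal (1,1), distance |2-1|+|2-1| = 2
Sum: 0 + 1 + 3 + 1 + 0 + 0 + 2 + 2 = 9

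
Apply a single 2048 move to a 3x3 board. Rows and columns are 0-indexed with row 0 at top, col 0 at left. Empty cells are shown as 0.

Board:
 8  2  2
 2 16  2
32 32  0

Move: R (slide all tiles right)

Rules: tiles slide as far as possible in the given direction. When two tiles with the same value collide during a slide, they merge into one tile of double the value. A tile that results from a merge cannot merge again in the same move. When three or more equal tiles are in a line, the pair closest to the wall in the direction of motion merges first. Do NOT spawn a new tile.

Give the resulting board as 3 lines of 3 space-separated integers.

Answer:  0  8  4
 2 16  2
 0  0 64

Derivation:
Slide right:
row 0: [8, 2, 2] -> [0, 8, 4]
row 1: [2, 16, 2] -> [2, 16, 2]
row 2: [32, 32, 0] -> [0, 0, 64]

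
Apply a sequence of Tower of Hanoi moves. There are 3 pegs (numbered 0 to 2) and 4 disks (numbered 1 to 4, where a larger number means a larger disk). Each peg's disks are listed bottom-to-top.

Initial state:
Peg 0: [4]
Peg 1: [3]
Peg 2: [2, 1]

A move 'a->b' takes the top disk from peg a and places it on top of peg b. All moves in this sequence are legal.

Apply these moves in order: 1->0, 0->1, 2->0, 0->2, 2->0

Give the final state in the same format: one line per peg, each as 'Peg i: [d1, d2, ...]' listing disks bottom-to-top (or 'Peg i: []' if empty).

After move 1 (1->0):
Peg 0: [4, 3]
Peg 1: []
Peg 2: [2, 1]

After move 2 (0->1):
Peg 0: [4]
Peg 1: [3]
Peg 2: [2, 1]

After move 3 (2->0):
Peg 0: [4, 1]
Peg 1: [3]
Peg 2: [2]

After move 4 (0->2):
Peg 0: [4]
Peg 1: [3]
Peg 2: [2, 1]

After move 5 (2->0):
Peg 0: [4, 1]
Peg 1: [3]
Peg 2: [2]

Answer: Peg 0: [4, 1]
Peg 1: [3]
Peg 2: [2]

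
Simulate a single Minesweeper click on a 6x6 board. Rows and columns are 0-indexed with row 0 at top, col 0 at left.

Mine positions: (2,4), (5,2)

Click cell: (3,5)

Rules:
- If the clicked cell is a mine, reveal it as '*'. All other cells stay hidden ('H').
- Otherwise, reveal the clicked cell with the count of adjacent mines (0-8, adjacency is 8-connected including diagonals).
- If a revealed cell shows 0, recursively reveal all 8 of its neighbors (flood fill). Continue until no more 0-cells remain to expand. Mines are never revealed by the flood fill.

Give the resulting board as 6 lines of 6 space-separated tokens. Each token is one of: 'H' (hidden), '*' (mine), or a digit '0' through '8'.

H H H H H H
H H H H H H
H H H H H H
H H H H H 1
H H H H H H
H H H H H H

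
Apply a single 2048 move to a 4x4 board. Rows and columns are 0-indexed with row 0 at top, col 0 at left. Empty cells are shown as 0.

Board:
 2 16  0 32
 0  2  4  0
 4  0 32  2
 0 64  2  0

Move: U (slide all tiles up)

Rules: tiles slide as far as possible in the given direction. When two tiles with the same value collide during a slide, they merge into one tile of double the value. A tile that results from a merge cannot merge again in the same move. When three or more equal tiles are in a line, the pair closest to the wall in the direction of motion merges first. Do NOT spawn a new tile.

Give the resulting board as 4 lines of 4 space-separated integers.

Answer:  2 16  4 32
 4  2 32  2
 0 64  2  0
 0  0  0  0

Derivation:
Slide up:
col 0: [2, 0, 4, 0] -> [2, 4, 0, 0]
col 1: [16, 2, 0, 64] -> [16, 2, 64, 0]
col 2: [0, 4, 32, 2] -> [4, 32, 2, 0]
col 3: [32, 0, 2, 0] -> [32, 2, 0, 0]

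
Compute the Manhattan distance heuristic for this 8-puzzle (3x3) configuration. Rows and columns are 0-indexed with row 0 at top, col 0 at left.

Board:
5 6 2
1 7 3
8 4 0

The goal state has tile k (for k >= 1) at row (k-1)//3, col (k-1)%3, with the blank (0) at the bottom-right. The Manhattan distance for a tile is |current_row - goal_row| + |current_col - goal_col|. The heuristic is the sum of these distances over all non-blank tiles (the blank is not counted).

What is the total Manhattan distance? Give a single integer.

Tile 5: (0,0)->(1,1) = 2
Tile 6: (0,1)->(1,2) = 2
Tile 2: (0,2)->(0,1) = 1
Tile 1: (1,0)->(0,0) = 1
Tile 7: (1,1)->(2,0) = 2
Tile 3: (1,2)->(0,2) = 1
Tile 8: (2,0)->(2,1) = 1
Tile 4: (2,1)->(1,0) = 2
Sum: 2 + 2 + 1 + 1 + 2 + 1 + 1 + 2 = 12

Answer: 12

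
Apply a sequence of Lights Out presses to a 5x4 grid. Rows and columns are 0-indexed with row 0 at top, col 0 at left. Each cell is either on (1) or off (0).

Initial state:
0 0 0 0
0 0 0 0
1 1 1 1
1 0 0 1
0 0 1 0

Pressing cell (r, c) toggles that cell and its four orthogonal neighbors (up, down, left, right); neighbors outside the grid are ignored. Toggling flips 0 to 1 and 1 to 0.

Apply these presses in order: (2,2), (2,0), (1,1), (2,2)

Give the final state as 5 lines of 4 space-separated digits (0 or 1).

Answer: 0 1 0 0
0 1 1 0
0 1 1 1
0 0 0 1
0 0 1 0

Derivation:
After press 1 at (2,2):
0 0 0 0
0 0 1 0
1 0 0 0
1 0 1 1
0 0 1 0

After press 2 at (2,0):
0 0 0 0
1 0 1 0
0 1 0 0
0 0 1 1
0 0 1 0

After press 3 at (1,1):
0 1 0 0
0 1 0 0
0 0 0 0
0 0 1 1
0 0 1 0

After press 4 at (2,2):
0 1 0 0
0 1 1 0
0 1 1 1
0 0 0 1
0 0 1 0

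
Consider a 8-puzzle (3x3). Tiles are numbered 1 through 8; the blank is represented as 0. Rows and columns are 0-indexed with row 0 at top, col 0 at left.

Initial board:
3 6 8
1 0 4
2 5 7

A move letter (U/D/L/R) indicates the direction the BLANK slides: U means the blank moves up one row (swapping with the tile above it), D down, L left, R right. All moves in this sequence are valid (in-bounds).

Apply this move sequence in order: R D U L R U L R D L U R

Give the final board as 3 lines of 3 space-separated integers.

After move 1 (R):
3 6 8
1 4 0
2 5 7

After move 2 (D):
3 6 8
1 4 7
2 5 0

After move 3 (U):
3 6 8
1 4 0
2 5 7

After move 4 (L):
3 6 8
1 0 4
2 5 7

After move 5 (R):
3 6 8
1 4 0
2 5 7

After move 6 (U):
3 6 0
1 4 8
2 5 7

After move 7 (L):
3 0 6
1 4 8
2 5 7

After move 8 (R):
3 6 0
1 4 8
2 5 7

After move 9 (D):
3 6 8
1 4 0
2 5 7

After move 10 (L):
3 6 8
1 0 4
2 5 7

After move 11 (U):
3 0 8
1 6 4
2 5 7

After move 12 (R):
3 8 0
1 6 4
2 5 7

Answer: 3 8 0
1 6 4
2 5 7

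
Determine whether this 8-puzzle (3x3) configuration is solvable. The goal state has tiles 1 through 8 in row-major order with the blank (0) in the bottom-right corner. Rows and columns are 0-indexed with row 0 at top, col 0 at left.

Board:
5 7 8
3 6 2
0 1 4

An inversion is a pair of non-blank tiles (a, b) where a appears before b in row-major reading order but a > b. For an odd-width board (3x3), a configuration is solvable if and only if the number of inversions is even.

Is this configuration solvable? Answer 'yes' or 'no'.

Answer: yes

Derivation:
Inversions (pairs i<j in row-major order where tile[i] > tile[j] > 0): 20
20 is even, so the puzzle is solvable.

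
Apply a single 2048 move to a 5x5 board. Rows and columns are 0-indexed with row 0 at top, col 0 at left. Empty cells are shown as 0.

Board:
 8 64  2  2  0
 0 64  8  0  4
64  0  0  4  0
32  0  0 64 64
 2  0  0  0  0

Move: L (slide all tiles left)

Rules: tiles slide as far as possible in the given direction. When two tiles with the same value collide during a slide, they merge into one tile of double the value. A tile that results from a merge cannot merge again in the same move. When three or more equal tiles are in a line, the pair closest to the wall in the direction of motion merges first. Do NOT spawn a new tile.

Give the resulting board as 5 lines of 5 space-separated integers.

Slide left:
row 0: [8, 64, 2, 2, 0] -> [8, 64, 4, 0, 0]
row 1: [0, 64, 8, 0, 4] -> [64, 8, 4, 0, 0]
row 2: [64, 0, 0, 4, 0] -> [64, 4, 0, 0, 0]
row 3: [32, 0, 0, 64, 64] -> [32, 128, 0, 0, 0]
row 4: [2, 0, 0, 0, 0] -> [2, 0, 0, 0, 0]

Answer:   8  64   4   0   0
 64   8   4   0   0
 64   4   0   0   0
 32 128   0   0   0
  2   0   0   0   0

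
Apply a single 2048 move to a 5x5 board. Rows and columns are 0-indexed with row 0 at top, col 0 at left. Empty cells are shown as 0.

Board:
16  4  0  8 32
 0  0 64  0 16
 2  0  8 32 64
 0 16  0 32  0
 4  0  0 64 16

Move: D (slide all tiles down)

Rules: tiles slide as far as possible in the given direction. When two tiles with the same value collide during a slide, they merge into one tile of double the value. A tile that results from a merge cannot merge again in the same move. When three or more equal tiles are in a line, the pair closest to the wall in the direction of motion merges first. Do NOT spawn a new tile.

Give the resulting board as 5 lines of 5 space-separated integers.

Answer:  0  0  0  0  0
 0  0  0  0 32
16  0  0  8 16
 2  4 64 64 64
 4 16  8 64 16

Derivation:
Slide down:
col 0: [16, 0, 2, 0, 4] -> [0, 0, 16, 2, 4]
col 1: [4, 0, 0, 16, 0] -> [0, 0, 0, 4, 16]
col 2: [0, 64, 8, 0, 0] -> [0, 0, 0, 64, 8]
col 3: [8, 0, 32, 32, 64] -> [0, 0, 8, 64, 64]
col 4: [32, 16, 64, 0, 16] -> [0, 32, 16, 64, 16]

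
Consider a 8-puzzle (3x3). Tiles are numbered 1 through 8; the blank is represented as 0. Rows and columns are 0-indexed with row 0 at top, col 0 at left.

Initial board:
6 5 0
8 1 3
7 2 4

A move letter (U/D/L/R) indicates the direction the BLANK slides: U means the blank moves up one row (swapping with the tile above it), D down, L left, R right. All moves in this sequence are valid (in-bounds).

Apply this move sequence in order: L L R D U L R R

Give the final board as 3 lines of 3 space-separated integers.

After move 1 (L):
6 0 5
8 1 3
7 2 4

After move 2 (L):
0 6 5
8 1 3
7 2 4

After move 3 (R):
6 0 5
8 1 3
7 2 4

After move 4 (D):
6 1 5
8 0 3
7 2 4

After move 5 (U):
6 0 5
8 1 3
7 2 4

After move 6 (L):
0 6 5
8 1 3
7 2 4

After move 7 (R):
6 0 5
8 1 3
7 2 4

After move 8 (R):
6 5 0
8 1 3
7 2 4

Answer: 6 5 0
8 1 3
7 2 4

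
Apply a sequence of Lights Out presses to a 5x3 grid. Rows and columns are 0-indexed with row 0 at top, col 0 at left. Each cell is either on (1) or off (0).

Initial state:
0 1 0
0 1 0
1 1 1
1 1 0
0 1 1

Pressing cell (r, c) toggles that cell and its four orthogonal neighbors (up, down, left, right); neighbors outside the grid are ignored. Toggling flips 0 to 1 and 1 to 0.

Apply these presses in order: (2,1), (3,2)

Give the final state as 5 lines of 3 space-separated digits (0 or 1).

Answer: 0 1 0
0 0 0
0 0 1
1 1 1
0 1 0

Derivation:
After press 1 at (2,1):
0 1 0
0 0 0
0 0 0
1 0 0
0 1 1

After press 2 at (3,2):
0 1 0
0 0 0
0 0 1
1 1 1
0 1 0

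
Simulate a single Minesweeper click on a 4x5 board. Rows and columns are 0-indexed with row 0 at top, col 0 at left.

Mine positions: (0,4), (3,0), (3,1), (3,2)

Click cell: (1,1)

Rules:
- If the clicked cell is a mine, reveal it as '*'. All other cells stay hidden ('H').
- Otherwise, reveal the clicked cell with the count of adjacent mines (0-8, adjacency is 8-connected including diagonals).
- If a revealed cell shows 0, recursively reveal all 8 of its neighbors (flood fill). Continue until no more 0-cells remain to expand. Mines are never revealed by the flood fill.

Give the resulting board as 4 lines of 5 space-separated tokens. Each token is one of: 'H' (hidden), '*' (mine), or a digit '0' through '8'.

0 0 0 1 H
0 0 0 1 H
2 3 2 1 H
H H H H H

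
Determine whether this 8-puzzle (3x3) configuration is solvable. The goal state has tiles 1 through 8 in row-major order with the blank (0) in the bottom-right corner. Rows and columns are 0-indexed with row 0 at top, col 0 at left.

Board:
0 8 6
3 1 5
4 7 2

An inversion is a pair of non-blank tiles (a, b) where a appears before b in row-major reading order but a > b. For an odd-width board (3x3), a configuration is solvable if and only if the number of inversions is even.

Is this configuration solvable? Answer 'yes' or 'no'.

Inversions (pairs i<j in row-major order where tile[i] > tile[j] > 0): 18
18 is even, so the puzzle is solvable.

Answer: yes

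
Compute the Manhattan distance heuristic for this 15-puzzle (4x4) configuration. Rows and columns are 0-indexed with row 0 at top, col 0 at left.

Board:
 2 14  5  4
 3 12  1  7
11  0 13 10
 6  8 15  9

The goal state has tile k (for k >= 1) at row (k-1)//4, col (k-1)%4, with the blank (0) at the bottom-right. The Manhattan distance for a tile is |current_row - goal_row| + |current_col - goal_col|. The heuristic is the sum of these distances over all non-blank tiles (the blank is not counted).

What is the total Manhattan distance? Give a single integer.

Tile 2: (0,0)->(0,1) = 1
Tile 14: (0,1)->(3,1) = 3
Tile 5: (0,2)->(1,0) = 3
Tile 4: (0,3)->(0,3) = 0
Tile 3: (1,0)->(0,2) = 3
Tile 12: (1,1)->(2,3) = 3
Tile 1: (1,2)->(0,0) = 3
Tile 7: (1,3)->(1,2) = 1
Tile 11: (2,0)->(2,2) = 2
Tile 13: (2,2)->(3,0) = 3
Tile 10: (2,3)->(2,1) = 2
Tile 6: (3,0)->(1,1) = 3
Tile 8: (3,1)->(1,3) = 4
Tile 15: (3,2)->(3,2) = 0
Tile 9: (3,3)->(2,0) = 4
Sum: 1 + 3 + 3 + 0 + 3 + 3 + 3 + 1 + 2 + 3 + 2 + 3 + 4 + 0 + 4 = 35

Answer: 35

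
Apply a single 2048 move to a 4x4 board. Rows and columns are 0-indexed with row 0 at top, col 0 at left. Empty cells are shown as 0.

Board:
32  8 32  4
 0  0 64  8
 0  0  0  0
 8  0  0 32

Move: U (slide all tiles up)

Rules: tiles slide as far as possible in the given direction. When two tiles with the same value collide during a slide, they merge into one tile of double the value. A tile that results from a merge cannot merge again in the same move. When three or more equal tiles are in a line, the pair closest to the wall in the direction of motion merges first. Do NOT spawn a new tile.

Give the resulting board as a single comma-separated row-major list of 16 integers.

Answer: 32, 8, 32, 4, 8, 0, 64, 8, 0, 0, 0, 32, 0, 0, 0, 0

Derivation:
Slide up:
col 0: [32, 0, 0, 8] -> [32, 8, 0, 0]
col 1: [8, 0, 0, 0] -> [8, 0, 0, 0]
col 2: [32, 64, 0, 0] -> [32, 64, 0, 0]
col 3: [4, 8, 0, 32] -> [4, 8, 32, 0]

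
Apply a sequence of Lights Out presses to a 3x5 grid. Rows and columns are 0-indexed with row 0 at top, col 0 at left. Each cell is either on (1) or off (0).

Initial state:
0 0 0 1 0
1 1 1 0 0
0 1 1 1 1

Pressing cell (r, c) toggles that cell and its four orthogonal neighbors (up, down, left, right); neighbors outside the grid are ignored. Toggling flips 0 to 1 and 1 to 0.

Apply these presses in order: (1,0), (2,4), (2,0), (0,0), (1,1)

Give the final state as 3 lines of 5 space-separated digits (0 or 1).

After press 1 at (1,0):
1 0 0 1 0
0 0 1 0 0
1 1 1 1 1

After press 2 at (2,4):
1 0 0 1 0
0 0 1 0 1
1 1 1 0 0

After press 3 at (2,0):
1 0 0 1 0
1 0 1 0 1
0 0 1 0 0

After press 4 at (0,0):
0 1 0 1 0
0 0 1 0 1
0 0 1 0 0

After press 5 at (1,1):
0 0 0 1 0
1 1 0 0 1
0 1 1 0 0

Answer: 0 0 0 1 0
1 1 0 0 1
0 1 1 0 0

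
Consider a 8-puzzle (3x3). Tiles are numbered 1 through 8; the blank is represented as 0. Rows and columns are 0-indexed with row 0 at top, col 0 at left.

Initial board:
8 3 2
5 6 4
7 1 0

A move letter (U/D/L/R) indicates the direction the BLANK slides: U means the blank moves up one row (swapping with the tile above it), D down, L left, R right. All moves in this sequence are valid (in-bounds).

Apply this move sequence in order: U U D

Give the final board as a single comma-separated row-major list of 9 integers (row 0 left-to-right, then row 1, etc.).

Answer: 8, 3, 2, 5, 6, 0, 7, 1, 4

Derivation:
After move 1 (U):
8 3 2
5 6 0
7 1 4

After move 2 (U):
8 3 0
5 6 2
7 1 4

After move 3 (D):
8 3 2
5 6 0
7 1 4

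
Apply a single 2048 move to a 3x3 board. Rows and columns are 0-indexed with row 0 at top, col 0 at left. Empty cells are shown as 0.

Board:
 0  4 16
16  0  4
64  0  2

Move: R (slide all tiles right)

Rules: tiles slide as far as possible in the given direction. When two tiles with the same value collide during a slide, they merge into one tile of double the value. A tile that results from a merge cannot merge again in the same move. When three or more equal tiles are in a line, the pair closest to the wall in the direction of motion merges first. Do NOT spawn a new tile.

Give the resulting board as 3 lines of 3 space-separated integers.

Answer:  0  4 16
 0 16  4
 0 64  2

Derivation:
Slide right:
row 0: [0, 4, 16] -> [0, 4, 16]
row 1: [16, 0, 4] -> [0, 16, 4]
row 2: [64, 0, 2] -> [0, 64, 2]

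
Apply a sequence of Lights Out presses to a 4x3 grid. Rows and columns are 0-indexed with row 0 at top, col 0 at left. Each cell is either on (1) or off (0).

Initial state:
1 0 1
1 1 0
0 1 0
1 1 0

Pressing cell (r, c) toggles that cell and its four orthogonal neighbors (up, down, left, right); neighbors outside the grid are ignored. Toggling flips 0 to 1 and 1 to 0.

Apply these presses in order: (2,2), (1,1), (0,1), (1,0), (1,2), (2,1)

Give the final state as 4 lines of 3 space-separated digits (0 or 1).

After press 1 at (2,2):
1 0 1
1 1 1
0 0 1
1 1 1

After press 2 at (1,1):
1 1 1
0 0 0
0 1 1
1 1 1

After press 3 at (0,1):
0 0 0
0 1 0
0 1 1
1 1 1

After press 4 at (1,0):
1 0 0
1 0 0
1 1 1
1 1 1

After press 5 at (1,2):
1 0 1
1 1 1
1 1 0
1 1 1

After press 6 at (2,1):
1 0 1
1 0 1
0 0 1
1 0 1

Answer: 1 0 1
1 0 1
0 0 1
1 0 1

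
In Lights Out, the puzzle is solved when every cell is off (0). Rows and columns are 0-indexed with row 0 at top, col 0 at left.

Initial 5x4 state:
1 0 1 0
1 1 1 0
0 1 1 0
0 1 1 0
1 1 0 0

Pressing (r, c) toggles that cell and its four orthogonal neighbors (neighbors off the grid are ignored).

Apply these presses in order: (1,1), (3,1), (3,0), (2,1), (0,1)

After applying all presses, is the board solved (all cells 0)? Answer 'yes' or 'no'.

After press 1 at (1,1):
1 1 1 0
0 0 0 0
0 0 1 0
0 1 1 0
1 1 0 0

After press 2 at (3,1):
1 1 1 0
0 0 0 0
0 1 1 0
1 0 0 0
1 0 0 0

After press 3 at (3,0):
1 1 1 0
0 0 0 0
1 1 1 0
0 1 0 0
0 0 0 0

After press 4 at (2,1):
1 1 1 0
0 1 0 0
0 0 0 0
0 0 0 0
0 0 0 0

After press 5 at (0,1):
0 0 0 0
0 0 0 0
0 0 0 0
0 0 0 0
0 0 0 0

Lights still on: 0

Answer: yes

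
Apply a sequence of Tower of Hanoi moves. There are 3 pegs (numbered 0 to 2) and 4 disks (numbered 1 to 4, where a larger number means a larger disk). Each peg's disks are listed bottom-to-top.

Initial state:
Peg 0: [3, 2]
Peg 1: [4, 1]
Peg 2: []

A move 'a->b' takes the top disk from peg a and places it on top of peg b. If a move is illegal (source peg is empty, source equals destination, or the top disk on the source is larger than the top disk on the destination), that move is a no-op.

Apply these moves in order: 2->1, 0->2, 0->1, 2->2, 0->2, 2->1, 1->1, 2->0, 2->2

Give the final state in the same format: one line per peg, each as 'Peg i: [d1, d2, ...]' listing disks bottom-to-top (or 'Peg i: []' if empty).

After move 1 (2->1):
Peg 0: [3, 2]
Peg 1: [4, 1]
Peg 2: []

After move 2 (0->2):
Peg 0: [3]
Peg 1: [4, 1]
Peg 2: [2]

After move 3 (0->1):
Peg 0: [3]
Peg 1: [4, 1]
Peg 2: [2]

After move 4 (2->2):
Peg 0: [3]
Peg 1: [4, 1]
Peg 2: [2]

After move 5 (0->2):
Peg 0: [3]
Peg 1: [4, 1]
Peg 2: [2]

After move 6 (2->1):
Peg 0: [3]
Peg 1: [4, 1]
Peg 2: [2]

After move 7 (1->1):
Peg 0: [3]
Peg 1: [4, 1]
Peg 2: [2]

After move 8 (2->0):
Peg 0: [3, 2]
Peg 1: [4, 1]
Peg 2: []

After move 9 (2->2):
Peg 0: [3, 2]
Peg 1: [4, 1]
Peg 2: []

Answer: Peg 0: [3, 2]
Peg 1: [4, 1]
Peg 2: []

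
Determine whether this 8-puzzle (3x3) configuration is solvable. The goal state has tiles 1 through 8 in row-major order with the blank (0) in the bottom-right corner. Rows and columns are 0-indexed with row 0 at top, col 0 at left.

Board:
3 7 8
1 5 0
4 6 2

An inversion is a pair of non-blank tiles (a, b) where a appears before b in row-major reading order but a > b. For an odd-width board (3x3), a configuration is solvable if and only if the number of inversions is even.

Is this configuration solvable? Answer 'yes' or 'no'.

Inversions (pairs i<j in row-major order where tile[i] > tile[j] > 0): 16
16 is even, so the puzzle is solvable.

Answer: yes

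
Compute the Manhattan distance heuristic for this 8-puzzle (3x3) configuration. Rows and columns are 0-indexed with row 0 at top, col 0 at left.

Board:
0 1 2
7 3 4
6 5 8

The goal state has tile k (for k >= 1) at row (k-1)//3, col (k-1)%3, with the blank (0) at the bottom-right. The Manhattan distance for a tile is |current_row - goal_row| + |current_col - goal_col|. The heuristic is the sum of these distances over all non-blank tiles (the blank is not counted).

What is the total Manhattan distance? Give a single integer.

Answer: 12

Derivation:
Tile 1: at (0,1), goal (0,0), distance |0-0|+|1-0| = 1
Tile 2: at (0,2), goal (0,1), distance |0-0|+|2-1| = 1
Tile 7: at (1,0), goal (2,0), distance |1-2|+|0-0| = 1
Tile 3: at (1,1), goal (0,2), distance |1-0|+|1-2| = 2
Tile 4: at (1,2), goal (1,0), distance |1-1|+|2-0| = 2
Tile 6: at (2,0), goal (1,2), distance |2-1|+|0-2| = 3
Tile 5: at (2,1), goal (1,1), distance |2-1|+|1-1| = 1
Tile 8: at (2,2), goal (2,1), distance |2-2|+|2-1| = 1
Sum: 1 + 1 + 1 + 2 + 2 + 3 + 1 + 1 = 12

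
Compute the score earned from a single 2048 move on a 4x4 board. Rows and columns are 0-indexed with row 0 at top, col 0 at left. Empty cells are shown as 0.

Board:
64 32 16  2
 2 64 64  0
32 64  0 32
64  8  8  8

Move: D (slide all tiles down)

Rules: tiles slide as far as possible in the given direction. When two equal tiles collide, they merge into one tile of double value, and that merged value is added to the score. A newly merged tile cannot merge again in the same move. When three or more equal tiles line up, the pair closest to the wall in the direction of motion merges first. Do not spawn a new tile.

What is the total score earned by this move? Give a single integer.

Slide down:
col 0: [64, 2, 32, 64] -> [64, 2, 32, 64]  score +0 (running 0)
col 1: [32, 64, 64, 8] -> [0, 32, 128, 8]  score +128 (running 128)
col 2: [16, 64, 0, 8] -> [0, 16, 64, 8]  score +0 (running 128)
col 3: [2, 0, 32, 8] -> [0, 2, 32, 8]  score +0 (running 128)
Board after move:
 64   0   0   0
  2  32  16   2
 32 128  64  32
 64   8   8   8

Answer: 128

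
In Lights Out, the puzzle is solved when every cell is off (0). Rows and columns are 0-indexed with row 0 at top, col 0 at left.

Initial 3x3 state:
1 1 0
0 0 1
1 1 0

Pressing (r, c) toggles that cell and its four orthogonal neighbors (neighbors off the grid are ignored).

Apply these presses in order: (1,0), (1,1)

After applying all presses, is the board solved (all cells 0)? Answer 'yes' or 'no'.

After press 1 at (1,0):
0 1 0
1 1 1
0 1 0

After press 2 at (1,1):
0 0 0
0 0 0
0 0 0

Lights still on: 0

Answer: yes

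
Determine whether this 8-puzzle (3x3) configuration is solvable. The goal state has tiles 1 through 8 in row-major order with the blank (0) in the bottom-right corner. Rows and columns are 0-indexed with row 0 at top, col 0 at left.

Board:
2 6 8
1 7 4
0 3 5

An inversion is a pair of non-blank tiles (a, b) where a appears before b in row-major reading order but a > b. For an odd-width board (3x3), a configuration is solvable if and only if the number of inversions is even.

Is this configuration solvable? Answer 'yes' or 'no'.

Inversions (pairs i<j in row-major order where tile[i] > tile[j] > 0): 14
14 is even, so the puzzle is solvable.

Answer: yes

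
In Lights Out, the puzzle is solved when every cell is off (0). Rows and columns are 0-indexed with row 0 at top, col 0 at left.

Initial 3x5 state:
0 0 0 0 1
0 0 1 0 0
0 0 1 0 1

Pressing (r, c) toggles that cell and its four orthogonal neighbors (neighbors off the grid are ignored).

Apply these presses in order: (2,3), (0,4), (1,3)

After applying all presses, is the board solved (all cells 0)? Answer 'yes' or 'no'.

Answer: yes

Derivation:
After press 1 at (2,3):
0 0 0 0 1
0 0 1 1 0
0 0 0 1 0

After press 2 at (0,4):
0 0 0 1 0
0 0 1 1 1
0 0 0 1 0

After press 3 at (1,3):
0 0 0 0 0
0 0 0 0 0
0 0 0 0 0

Lights still on: 0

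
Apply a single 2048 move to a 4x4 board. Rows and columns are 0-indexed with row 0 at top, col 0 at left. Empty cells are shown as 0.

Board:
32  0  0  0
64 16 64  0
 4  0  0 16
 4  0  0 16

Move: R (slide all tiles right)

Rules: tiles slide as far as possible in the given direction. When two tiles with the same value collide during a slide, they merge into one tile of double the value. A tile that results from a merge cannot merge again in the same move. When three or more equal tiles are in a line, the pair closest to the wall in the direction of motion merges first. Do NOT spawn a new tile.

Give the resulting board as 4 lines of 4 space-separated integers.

Slide right:
row 0: [32, 0, 0, 0] -> [0, 0, 0, 32]
row 1: [64, 16, 64, 0] -> [0, 64, 16, 64]
row 2: [4, 0, 0, 16] -> [0, 0, 4, 16]
row 3: [4, 0, 0, 16] -> [0, 0, 4, 16]

Answer:  0  0  0 32
 0 64 16 64
 0  0  4 16
 0  0  4 16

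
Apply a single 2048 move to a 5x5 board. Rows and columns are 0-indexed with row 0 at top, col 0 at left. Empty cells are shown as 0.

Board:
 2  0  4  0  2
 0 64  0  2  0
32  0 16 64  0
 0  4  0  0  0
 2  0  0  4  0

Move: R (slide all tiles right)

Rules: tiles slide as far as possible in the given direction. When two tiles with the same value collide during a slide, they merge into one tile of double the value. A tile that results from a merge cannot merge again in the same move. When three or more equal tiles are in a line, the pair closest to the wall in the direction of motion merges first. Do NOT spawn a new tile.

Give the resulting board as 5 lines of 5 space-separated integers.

Answer:  0  0  2  4  2
 0  0  0 64  2
 0  0 32 16 64
 0  0  0  0  4
 0  0  0  2  4

Derivation:
Slide right:
row 0: [2, 0, 4, 0, 2] -> [0, 0, 2, 4, 2]
row 1: [0, 64, 0, 2, 0] -> [0, 0, 0, 64, 2]
row 2: [32, 0, 16, 64, 0] -> [0, 0, 32, 16, 64]
row 3: [0, 4, 0, 0, 0] -> [0, 0, 0, 0, 4]
row 4: [2, 0, 0, 4, 0] -> [0, 0, 0, 2, 4]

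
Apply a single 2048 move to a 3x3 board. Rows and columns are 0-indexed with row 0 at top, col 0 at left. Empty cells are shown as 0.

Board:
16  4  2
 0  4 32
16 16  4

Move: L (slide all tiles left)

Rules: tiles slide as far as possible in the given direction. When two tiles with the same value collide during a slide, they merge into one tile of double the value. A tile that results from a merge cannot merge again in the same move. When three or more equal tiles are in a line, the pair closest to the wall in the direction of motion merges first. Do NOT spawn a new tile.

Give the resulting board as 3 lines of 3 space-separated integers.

Slide left:
row 0: [16, 4, 2] -> [16, 4, 2]
row 1: [0, 4, 32] -> [4, 32, 0]
row 2: [16, 16, 4] -> [32, 4, 0]

Answer: 16  4  2
 4 32  0
32  4  0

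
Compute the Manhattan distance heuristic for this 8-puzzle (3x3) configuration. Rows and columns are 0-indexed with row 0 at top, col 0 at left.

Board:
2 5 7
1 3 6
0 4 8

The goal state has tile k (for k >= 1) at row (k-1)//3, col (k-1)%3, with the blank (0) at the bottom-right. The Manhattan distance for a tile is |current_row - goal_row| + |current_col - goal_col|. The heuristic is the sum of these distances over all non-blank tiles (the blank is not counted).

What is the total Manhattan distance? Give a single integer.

Tile 2: at (0,0), goal (0,1), distance |0-0|+|0-1| = 1
Tile 5: at (0,1), goal (1,1), distance |0-1|+|1-1| = 1
Tile 7: at (0,2), goal (2,0), distance |0-2|+|2-0| = 4
Tile 1: at (1,0), goal (0,0), distance |1-0|+|0-0| = 1
Tile 3: at (1,1), goal (0,2), distance |1-0|+|1-2| = 2
Tile 6: at (1,2), goal (1,2), distance |1-1|+|2-2| = 0
Tile 4: at (2,1), goal (1,0), distance |2-1|+|1-0| = 2
Tile 8: at (2,2), goal (2,1), distance |2-2|+|2-1| = 1
Sum: 1 + 1 + 4 + 1 + 2 + 0 + 2 + 1 = 12

Answer: 12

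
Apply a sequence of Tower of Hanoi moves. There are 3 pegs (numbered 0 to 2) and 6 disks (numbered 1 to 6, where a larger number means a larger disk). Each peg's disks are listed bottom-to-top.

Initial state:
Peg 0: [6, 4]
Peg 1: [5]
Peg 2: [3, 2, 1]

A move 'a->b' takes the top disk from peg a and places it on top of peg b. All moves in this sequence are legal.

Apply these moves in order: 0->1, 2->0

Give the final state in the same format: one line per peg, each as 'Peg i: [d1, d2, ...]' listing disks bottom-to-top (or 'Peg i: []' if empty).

Answer: Peg 0: [6, 1]
Peg 1: [5, 4]
Peg 2: [3, 2]

Derivation:
After move 1 (0->1):
Peg 0: [6]
Peg 1: [5, 4]
Peg 2: [3, 2, 1]

After move 2 (2->0):
Peg 0: [6, 1]
Peg 1: [5, 4]
Peg 2: [3, 2]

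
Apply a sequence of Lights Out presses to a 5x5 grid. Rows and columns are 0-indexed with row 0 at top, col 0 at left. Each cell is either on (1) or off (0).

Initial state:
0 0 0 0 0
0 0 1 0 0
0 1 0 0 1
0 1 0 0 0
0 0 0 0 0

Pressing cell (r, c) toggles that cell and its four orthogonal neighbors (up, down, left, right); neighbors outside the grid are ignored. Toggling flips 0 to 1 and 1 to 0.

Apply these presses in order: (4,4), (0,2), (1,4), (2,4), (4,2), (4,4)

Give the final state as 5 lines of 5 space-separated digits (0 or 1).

Answer: 0 1 1 1 1
0 0 0 1 0
0 1 0 1 1
0 1 1 0 1
0 1 1 1 0

Derivation:
After press 1 at (4,4):
0 0 0 0 0
0 0 1 0 0
0 1 0 0 1
0 1 0 0 1
0 0 0 1 1

After press 2 at (0,2):
0 1 1 1 0
0 0 0 0 0
0 1 0 0 1
0 1 0 0 1
0 0 0 1 1

After press 3 at (1,4):
0 1 1 1 1
0 0 0 1 1
0 1 0 0 0
0 1 0 0 1
0 0 0 1 1

After press 4 at (2,4):
0 1 1 1 1
0 0 0 1 0
0 1 0 1 1
0 1 0 0 0
0 0 0 1 1

After press 5 at (4,2):
0 1 1 1 1
0 0 0 1 0
0 1 0 1 1
0 1 1 0 0
0 1 1 0 1

After press 6 at (4,4):
0 1 1 1 1
0 0 0 1 0
0 1 0 1 1
0 1 1 0 1
0 1 1 1 0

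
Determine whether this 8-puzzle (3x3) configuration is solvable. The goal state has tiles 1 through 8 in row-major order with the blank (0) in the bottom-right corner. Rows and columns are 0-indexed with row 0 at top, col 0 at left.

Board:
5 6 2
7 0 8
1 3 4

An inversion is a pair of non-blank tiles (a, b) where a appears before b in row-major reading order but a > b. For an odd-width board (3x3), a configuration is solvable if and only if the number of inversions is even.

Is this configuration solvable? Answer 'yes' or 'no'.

Inversions (pairs i<j in row-major order where tile[i] > tile[j] > 0): 15
15 is odd, so the puzzle is not solvable.

Answer: no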